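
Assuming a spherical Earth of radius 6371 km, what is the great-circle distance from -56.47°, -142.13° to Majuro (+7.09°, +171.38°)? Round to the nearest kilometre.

Δλ = 171.38 − -142.13 = 313.51°; wrapped into (−180°, 180°]: -46.49°.
Δφ = 7.09 − -56.47 = 63.56°.
a = sin²(Δφ/2) + cos φ₁ · cos φ₂ · sin²(Δλ/2) = 0.362749.
c = 2·atan2(√a, √(1−a)) = 1.29273 rad → d = 6371·c ≈ 8235.95 km.

8236 km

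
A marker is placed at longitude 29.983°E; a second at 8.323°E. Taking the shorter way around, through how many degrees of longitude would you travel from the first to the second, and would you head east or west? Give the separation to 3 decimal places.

21.660° west

Raw difference: 8.323 − 29.983 = -21.66°.
Normalise into (−180°, 180°]: -21.66° stays -21.66°.
Negative ⇒ the second point lies to the west; separation 21.660°.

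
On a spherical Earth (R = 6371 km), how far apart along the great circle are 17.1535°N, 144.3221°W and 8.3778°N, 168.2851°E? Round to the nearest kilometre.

5218 km

Δλ = 168.2851 − -144.3221 = 312.6072°; wrapped into (−180°, 180°]: -47.3928°.
Δφ = 8.3778 − 17.1535 = -8.7757°.
a = sin²(Δφ/2) + cos φ₁ · cos φ₂ · sin²(Δλ/2) = 0.158538.
c = 2·atan2(√a, √(1−a)) = 0.81904 rad → d = 6371·c ≈ 5218.09 km.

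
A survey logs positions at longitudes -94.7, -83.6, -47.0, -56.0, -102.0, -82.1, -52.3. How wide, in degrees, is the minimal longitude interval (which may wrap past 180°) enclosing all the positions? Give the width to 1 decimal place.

Sort the longitudes: -102.0°, -94.7°, -83.6°, -82.1°, -56.0°, -52.3°, -47.0°.
Eastward gaps between consecutive values (wrapping around): 7.3°, 11.1°, 1.5°, 26.1°, 3.7°, 5.3°, 305.0°.
Largest gap = 305.0° ⇒ minimal covering band is its complement: 360° − 305.0° = 55.0°.
Band runs from -102.0° eastward to -47.0°.

55.0°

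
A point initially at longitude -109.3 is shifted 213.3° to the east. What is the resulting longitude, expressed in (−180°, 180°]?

Start at -109.3°; shift +213.3° → +104.0°.
+104.0° already lies in (−180°, 180°].

+104.0°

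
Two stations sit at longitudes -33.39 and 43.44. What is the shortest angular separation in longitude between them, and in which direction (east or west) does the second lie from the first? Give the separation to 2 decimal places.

76.83° east

Raw difference: 43.44 − -33.39 = 76.83°.
Normalise into (−180°, 180°]: 76.83° stays 76.83°.
Positive ⇒ the second point lies to the east; separation 76.83°.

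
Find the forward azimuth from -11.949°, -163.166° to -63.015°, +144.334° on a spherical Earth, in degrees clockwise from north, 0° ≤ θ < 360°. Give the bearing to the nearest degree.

Δλ = 144.334 − -163.166 = 307.500°; wrapped into (−180°, 180°]: -52.500°.
θ = atan2( sin Δλ · cos φ₂ , cos φ₁ · sin φ₂ − sin φ₁ · cos φ₂ · cos Δλ )
  = atan2(-0.35999, -0.81463) = -156.159° → normalised to [0°, 360°): 203.841°.

204°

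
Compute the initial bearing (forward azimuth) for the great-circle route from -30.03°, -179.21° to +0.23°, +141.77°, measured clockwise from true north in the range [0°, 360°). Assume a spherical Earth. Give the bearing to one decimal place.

Δλ = 141.77 − -179.21 = 320.98°; wrapped into (−180°, 180°]: -39.02°.
θ = atan2( sin Δλ · cos φ₂ , cos φ₁ · sin φ₂ − sin φ₁ · cos φ₂ · cos Δλ )
  = atan2(-0.62959, 0.39229) = -58.073° → normalised to [0°, 360°): 301.927°.

301.9°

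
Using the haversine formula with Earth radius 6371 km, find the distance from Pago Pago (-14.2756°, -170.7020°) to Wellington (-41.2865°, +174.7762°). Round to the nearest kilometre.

Δλ = 174.7762 − -170.7020 = 345.4782°; wrapped into (−180°, 180°]: -14.5218°.
Δφ = -41.2865 − -14.2756 = -27.0109°.
a = sin²(Δφ/2) + cos φ₁ · cos φ₂ · sin²(Δλ/2) = 0.066172.
c = 2·atan2(√a, √(1−a)) = 0.52033 rad → d = 6371·c ≈ 3315.02 km.

3315 km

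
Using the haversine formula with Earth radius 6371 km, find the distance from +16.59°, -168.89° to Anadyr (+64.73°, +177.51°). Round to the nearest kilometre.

Δλ = 177.51 − -168.89 = 346.40°; wrapped into (−180°, 180°]: -13.60°.
Δφ = 64.73 − 16.59 = 48.14°.
a = sin²(Δφ/2) + cos φ₁ · cos φ₂ · sin²(Δλ/2) = 0.172079.
c = 2·atan2(√a, √(1−a)) = 0.85550 rad → d = 6371·c ≈ 5450.39 km.

5450 km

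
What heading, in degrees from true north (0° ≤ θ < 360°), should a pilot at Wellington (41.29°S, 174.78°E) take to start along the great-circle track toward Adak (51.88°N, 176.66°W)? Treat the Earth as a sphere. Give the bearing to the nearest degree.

Δλ = -176.66 − 174.78 = -351.44°; wrapped into (−180°, 180°]: 8.56°.
θ = atan2( sin Δλ · cos φ₂ , cos φ₁ · sin φ₂ − sin φ₁ · cos φ₂ · cos Δλ )
  = atan2(0.09188, 0.99393) = 5.282° → normalised to [0°, 360°): 5.282°.

5°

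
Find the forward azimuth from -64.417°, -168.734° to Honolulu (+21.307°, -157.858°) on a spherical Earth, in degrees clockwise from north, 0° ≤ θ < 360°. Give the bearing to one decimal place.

10.1°

Δλ = -157.858 − -168.734 = 10.876°.
θ = atan2( sin Δλ · cos φ₂ , cos φ₁ · sin φ₂ − sin φ₁ · cos φ₂ · cos Δλ )
  = atan2(0.17579, 0.98212) = 10.148° → normalised to [0°, 360°): 10.148°.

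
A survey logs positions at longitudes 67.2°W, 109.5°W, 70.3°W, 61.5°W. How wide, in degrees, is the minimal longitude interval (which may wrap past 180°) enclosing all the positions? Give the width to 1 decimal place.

48.0°

Sort the longitudes: -109.5°, -70.3°, -67.2°, -61.5°.
Eastward gaps between consecutive values (wrapping around): 39.2°, 3.1°, 5.7°, 312.0°.
Largest gap = 312.0° ⇒ minimal covering band is its complement: 360° − 312.0° = 48.0°.
Band runs from -109.5° eastward to -61.5°.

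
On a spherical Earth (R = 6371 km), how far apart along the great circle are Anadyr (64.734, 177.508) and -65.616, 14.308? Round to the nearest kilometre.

Δλ = 14.308 − 177.508 = -163.200°.
Δφ = -65.616 − 64.734 = -130.350°.
a = sin²(Δφ/2) + cos φ₁ · cos φ₂ · sin²(Δλ/2) = 0.996180.
c = 2·atan2(√a, √(1−a)) = 3.01791 rad → d = 6371·c ≈ 19227.08 km.

19227 km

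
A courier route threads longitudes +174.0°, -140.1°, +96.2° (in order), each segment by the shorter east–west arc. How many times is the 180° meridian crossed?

Leg 1: +174.0° → -140.1°, shortest Δλ = 45.9° (east) — crosses 180°.
Leg 2: -140.1° → +96.2°, shortest Δλ = -123.7° (west) — crosses 180°.
Total crossings: 2.

2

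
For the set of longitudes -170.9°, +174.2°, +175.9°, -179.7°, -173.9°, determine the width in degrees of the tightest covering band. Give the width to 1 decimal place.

14.9°

Sort the longitudes: -179.7°, -173.9°, -170.9°, +174.2°, +175.9°.
Eastward gaps between consecutive values (wrapping around): 5.8°, 3.0°, 345.1°, 1.7°, 4.4°.
Largest gap = 345.1° ⇒ minimal covering band is its complement: 360° − 345.1° = 14.9°.
Band runs from +174.2° eastward to -170.9°, crossing the antimeridian.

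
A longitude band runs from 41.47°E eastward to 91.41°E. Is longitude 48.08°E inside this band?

Yes

Band width going east from +41.47° to +91.41°: ((91.41 − 41.47) mod 360) = 49.94°.
Offset of +48.08° east of the west edge: ((48.08 − 41.47) mod 360) = 6.61°.
6.61° ≤ 49.94° ⇒ inside.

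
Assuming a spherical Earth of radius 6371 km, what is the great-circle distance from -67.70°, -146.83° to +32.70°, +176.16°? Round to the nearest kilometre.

11584 km

Δλ = 176.16 − -146.83 = 322.99°; wrapped into (−180°, 180°]: -37.01°.
Δφ = 32.70 − -67.70 = 100.40°.
a = sin²(Δφ/2) + cos φ₁ · cos φ₂ · sin²(Δλ/2) = 0.622426.
c = 2·atan2(√a, √(1−a)) = 1.81816 rad → d = 6371·c ≈ 11583.52 km.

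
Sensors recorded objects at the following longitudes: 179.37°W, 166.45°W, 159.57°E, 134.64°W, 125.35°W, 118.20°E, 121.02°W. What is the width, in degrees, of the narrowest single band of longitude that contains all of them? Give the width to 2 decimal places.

120.78°

Sort the longitudes: -179.37°, -166.45°, -134.64°, -125.35°, -121.02°, +118.20°, +159.57°.
Eastward gaps between consecutive values (wrapping around): 12.92°, 31.81°, 9.29°, 4.33°, 239.22°, 41.37°, 21.06°.
Largest gap = 239.22° ⇒ minimal covering band is its complement: 360° − 239.22° = 120.78°.
Band runs from +118.20° eastward to -121.02°, crossing the antimeridian.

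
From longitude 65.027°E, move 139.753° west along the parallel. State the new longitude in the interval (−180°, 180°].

74.726°W

Start at +65.027°; shift −139.753° → -74.726°.
-74.726° already lies in (−180°, 180°].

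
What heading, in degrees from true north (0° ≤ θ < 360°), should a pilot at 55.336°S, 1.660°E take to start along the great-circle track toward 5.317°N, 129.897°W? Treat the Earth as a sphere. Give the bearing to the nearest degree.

Δλ = -129.897 − 1.660 = -131.557°.
θ = atan2( sin Δλ · cos φ₂ , cos φ₁ · sin φ₂ − sin φ₁ · cos φ₂ · cos Δλ )
  = atan2(-0.74508, -0.49057) = -123.361° → normalised to [0°, 360°): 236.639°.

237°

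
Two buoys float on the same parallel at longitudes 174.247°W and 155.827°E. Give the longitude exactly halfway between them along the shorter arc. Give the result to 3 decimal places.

Signed shortest Δλ from -174.247° to +155.827° is -29.926°.
Midpoint longitude = -174.247° + (-29.926°)/2 = -174.247° − 14.963° = -189.210°.
Normalise into (−180°, 180°]: +170.790°.
(The naïve average (-174.247 + +155.827)/2 = -9.21° is on the wrong side of the globe.)

170.790°E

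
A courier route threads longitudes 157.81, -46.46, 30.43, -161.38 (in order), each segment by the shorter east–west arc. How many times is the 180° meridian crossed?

2

Leg 1: +157.81° → -46.46°, shortest Δλ = 155.73° (east) — crosses 180°.
Leg 2: -46.46° → +30.43°, shortest Δλ = 76.89° (east) — does not cross 180°.
Leg 3: +30.43° → -161.38°, shortest Δλ = 168.19° (east) — crosses 180°.
Total crossings: 2.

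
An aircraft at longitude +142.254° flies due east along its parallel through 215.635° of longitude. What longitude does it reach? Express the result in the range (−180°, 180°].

Start at +142.254°; shift +215.635° → +357.889°.
+357.889° lies outside (−180°, 180°]; subtract 360° → -2.111°.

-2.111°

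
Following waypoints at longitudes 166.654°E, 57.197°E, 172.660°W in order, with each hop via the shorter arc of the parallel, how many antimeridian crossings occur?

1

Leg 1: +166.654° → +57.197°, shortest Δλ = -109.457° (west) — does not cross 180°.
Leg 2: +57.197° → -172.660°, shortest Δλ = 130.143° (east) — crosses 180°.
Total crossings: 1.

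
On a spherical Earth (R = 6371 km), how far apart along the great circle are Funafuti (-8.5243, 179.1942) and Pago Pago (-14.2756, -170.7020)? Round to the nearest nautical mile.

Δλ = -170.7020 − 179.1942 = -349.8962°; wrapped into (−180°, 180°]: 10.1038°.
Δφ = -14.2756 − -8.5243 = -5.7513°.
a = sin²(Δφ/2) + cos φ₁ · cos φ₂ · sin²(Δλ/2) = 0.009949.
c = 2·atan2(√a, √(1−a)) = 0.19982 rad → d = 6371·c ≈ 1273.04 km ≈ 687.39 nmi.

687 nmi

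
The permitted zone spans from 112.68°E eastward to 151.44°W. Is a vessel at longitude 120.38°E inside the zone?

Band width going east from +112.68° to -151.44°: ((-151.44 − 112.68) mod 360) = 95.88°.
Offset of +120.38° east of the west edge: ((120.38 − 112.68) mod 360) = 7.70°.
7.70° ≤ 95.88° ⇒ inside.

Yes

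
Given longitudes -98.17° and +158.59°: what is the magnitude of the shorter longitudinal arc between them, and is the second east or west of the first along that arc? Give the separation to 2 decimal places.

Raw difference: 158.59 − -98.17 = 256.76°.
Normalise into (−180°, 180°]: 256.76° − 360° = -103.24°.
Negative ⇒ the second point lies to the west; separation 103.24°.

103.24° west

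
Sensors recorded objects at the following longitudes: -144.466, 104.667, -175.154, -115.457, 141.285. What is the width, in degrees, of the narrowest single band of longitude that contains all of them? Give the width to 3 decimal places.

139.876°

Sort the longitudes: -175.154°, -144.466°, -115.457°, +104.667°, +141.285°.
Eastward gaps between consecutive values (wrapping around): 30.688°, 29.009°, 220.124°, 36.618°, 43.561°.
Largest gap = 220.124° ⇒ minimal covering band is its complement: 360° − 220.124° = 139.876°.
Band runs from +104.667° eastward to -115.457°, crossing the antimeridian.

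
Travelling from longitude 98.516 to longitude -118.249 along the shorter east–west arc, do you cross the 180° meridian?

Yes

Naïve |-118.249 − 98.516| = 216.765° > 180°, so the shorter arc goes the other way round — across 180°.
Signed shortest Δλ = ((-118.249 − 98.516 + 180) mod 360) − 180 = 143.235°.
Going east by 143.235° from +98.516° passes through 180° before reaching -118.249°.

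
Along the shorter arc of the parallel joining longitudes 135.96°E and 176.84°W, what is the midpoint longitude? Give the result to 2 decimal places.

Signed shortest Δλ from +135.96° to -176.84° is +47.20°.
Midpoint longitude = +135.96° + (+47.20°)/2 = +135.96° + 23.60° = +159.56°.
(The naïve average (+135.96 + -176.84)/2 = -20.44° is on the wrong side of the globe.)

159.56°E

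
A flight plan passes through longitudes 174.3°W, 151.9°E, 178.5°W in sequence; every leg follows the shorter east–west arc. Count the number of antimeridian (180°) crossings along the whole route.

Leg 1: -174.3° → +151.9°, shortest Δλ = -33.8° (west) — crosses 180°.
Leg 2: +151.9° → -178.5°, shortest Δλ = 29.6° (east) — crosses 180°.
Total crossings: 2.

2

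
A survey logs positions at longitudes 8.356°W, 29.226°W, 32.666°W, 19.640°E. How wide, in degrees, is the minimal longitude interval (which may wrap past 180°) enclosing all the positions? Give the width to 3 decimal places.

Sort the longitudes: -32.666°, -29.226°, -8.356°, +19.640°.
Eastward gaps between consecutive values (wrapping around): 3.440°, 20.870°, 27.996°, 307.694°.
Largest gap = 307.694° ⇒ minimal covering band is its complement: 360° − 307.694° = 52.306°.
Band runs from -32.666° eastward to +19.640°.

52.306°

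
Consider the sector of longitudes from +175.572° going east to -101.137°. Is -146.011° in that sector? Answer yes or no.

Band width going east from +175.572° to -101.137°: ((-101.137 − 175.572) mod 360) = 83.291°.
Offset of -146.011° east of the west edge: ((-146.011 − 175.572) mod 360) = 38.417°.
38.417° ≤ 83.291° ⇒ inside.

Yes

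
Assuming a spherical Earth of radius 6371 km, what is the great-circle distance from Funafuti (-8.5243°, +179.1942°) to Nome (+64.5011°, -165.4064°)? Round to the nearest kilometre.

Δλ = -165.4064 − 179.1942 = -344.6006°; wrapped into (−180°, 180°]: 15.3994°.
Δφ = 64.5011 − -8.5243 = 73.0254°.
a = sin²(Δφ/2) + cos φ₁ · cos φ₂ · sin²(Δλ/2) = 0.361669.
c = 2·atan2(√a, √(1−a)) = 1.29048 rad → d = 6371·c ≈ 8221.63 km.

8222 km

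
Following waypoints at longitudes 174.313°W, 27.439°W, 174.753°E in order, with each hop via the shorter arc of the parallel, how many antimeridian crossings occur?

Leg 1: -174.313° → -27.439°, shortest Δλ = 146.874° (east) — does not cross 180°.
Leg 2: -27.439° → +174.753°, shortest Δλ = -157.808° (west) — crosses 180°.
Total crossings: 1.

1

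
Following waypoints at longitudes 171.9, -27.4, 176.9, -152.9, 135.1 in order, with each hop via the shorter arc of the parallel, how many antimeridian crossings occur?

4

Leg 1: +171.9° → -27.4°, shortest Δλ = 160.7° (east) — crosses 180°.
Leg 2: -27.4° → +176.9°, shortest Δλ = -155.7° (west) — crosses 180°.
Leg 3: +176.9° → -152.9°, shortest Δλ = 30.2° (east) — crosses 180°.
Leg 4: -152.9° → +135.1°, shortest Δλ = -72.0° (west) — crosses 180°.
Total crossings: 4.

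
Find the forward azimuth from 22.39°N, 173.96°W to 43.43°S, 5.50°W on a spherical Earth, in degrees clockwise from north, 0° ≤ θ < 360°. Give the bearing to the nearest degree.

158°

Δλ = -5.50 − -173.96 = 168.46°.
θ = atan2( sin Δλ · cos φ₂ , cos φ₁ · sin φ₂ − sin φ₁ · cos φ₂ · cos Δλ )
  = atan2(0.14528, -0.36461) = 158.275° → normalised to [0°, 360°): 158.275°.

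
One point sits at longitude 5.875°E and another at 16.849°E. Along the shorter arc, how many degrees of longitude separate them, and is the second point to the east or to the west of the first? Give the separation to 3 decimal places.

Raw difference: 16.849 − 5.875 = 10.974°.
Normalise into (−180°, 180°]: 10.974° stays 10.974°.
Positive ⇒ the second point lies to the east; separation 10.974°.

10.974° east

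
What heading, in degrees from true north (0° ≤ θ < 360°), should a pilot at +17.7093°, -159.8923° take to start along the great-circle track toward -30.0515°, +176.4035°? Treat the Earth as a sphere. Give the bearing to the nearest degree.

Δλ = 176.4035 − -159.8923 = 336.2958°; wrapped into (−180°, 180°]: -23.7042°.
θ = atan2( sin Δλ · cos φ₂ , cos φ₁ · sin φ₂ − sin φ₁ · cos φ₂ · cos Δλ )
  = atan2(-0.34797, -0.71813) = -154.147° → normalised to [0°, 360°): 205.853°.

206°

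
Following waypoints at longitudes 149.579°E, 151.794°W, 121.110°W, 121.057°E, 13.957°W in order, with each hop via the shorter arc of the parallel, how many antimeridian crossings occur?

Leg 1: +149.579° → -151.794°, shortest Δλ = 58.627° (east) — crosses 180°.
Leg 2: -151.794° → -121.110°, shortest Δλ = 30.684° (east) — does not cross 180°.
Leg 3: -121.110° → +121.057°, shortest Δλ = -117.833° (west) — crosses 180°.
Leg 4: +121.057° → -13.957°, shortest Δλ = -135.014° (west) — does not cross 180°.
Total crossings: 2.

2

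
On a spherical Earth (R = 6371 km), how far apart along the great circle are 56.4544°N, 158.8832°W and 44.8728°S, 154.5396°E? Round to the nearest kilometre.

Δλ = 154.5396 − -158.8832 = 313.4228°; wrapped into (−180°, 180°]: -46.5772°.
Δφ = -44.8728 − 56.4544 = -101.3272°.
a = sin²(Δφ/2) + cos φ₁ · cos φ₂ · sin²(Δλ/2) = 0.659420.
c = 2·atan2(√a, √(1−a)) = 1.89530 rad → d = 6371·c ≈ 12074.96 km.

12075 km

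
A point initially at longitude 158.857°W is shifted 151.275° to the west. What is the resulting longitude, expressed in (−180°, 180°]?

Start at -158.857°; shift −151.275° → -310.132°.
-310.132° lies outside (−180°, 180°]; add 360° → +49.868°.

49.868°E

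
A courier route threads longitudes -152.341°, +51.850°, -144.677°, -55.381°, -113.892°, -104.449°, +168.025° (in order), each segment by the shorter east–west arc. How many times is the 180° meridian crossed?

Leg 1: -152.341° → +51.850°, shortest Δλ = -155.809° (west) — crosses 180°.
Leg 2: +51.850° → -144.677°, shortest Δλ = 163.473° (east) — crosses 180°.
Leg 3: -144.677° → -55.381°, shortest Δλ = 89.296° (east) — does not cross 180°.
Leg 4: -55.381° → -113.892°, shortest Δλ = -58.511° (west) — does not cross 180°.
Leg 5: -113.892° → -104.449°, shortest Δλ = 9.443° (east) — does not cross 180°.
Leg 6: -104.449° → +168.025°, shortest Δλ = -87.526° (west) — crosses 180°.
Total crossings: 3.

3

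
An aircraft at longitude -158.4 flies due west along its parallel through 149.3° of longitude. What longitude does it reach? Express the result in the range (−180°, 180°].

Start at -158.4°; shift −149.3° → -307.7°.
-307.7° lies outside (−180°, 180°]; add 360° → +52.3°.

+52.3°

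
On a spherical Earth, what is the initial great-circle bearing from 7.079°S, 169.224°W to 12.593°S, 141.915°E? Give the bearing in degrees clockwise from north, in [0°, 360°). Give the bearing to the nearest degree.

259°

Δλ = 141.915 − -169.224 = 311.139°; wrapped into (−180°, 180°]: -48.861°.
θ = atan2( sin Δλ · cos φ₂ , cos φ₁ · sin φ₂ − sin φ₁ · cos φ₂ · cos Δλ )
  = atan2(-0.73500, -0.13724) = -100.576° → normalised to [0°, 360°): 259.424°.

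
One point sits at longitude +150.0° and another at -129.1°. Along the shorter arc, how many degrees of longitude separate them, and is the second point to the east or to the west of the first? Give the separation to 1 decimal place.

Raw difference: -129.1 − 150.0 = -279.1°.
Normalise into (−180°, 180°]: -279.1° + 360° = 80.9°.
Positive ⇒ the second point lies to the east; separation 80.9°.

80.9° east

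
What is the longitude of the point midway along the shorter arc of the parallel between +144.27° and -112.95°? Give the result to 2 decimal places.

Signed shortest Δλ from +144.27° to -112.95° is +102.78°.
Midpoint longitude = +144.27° + (+102.78°)/2 = +144.27° + 51.39° = +195.66°.
Normalise into (−180°, 180°]: -164.34°.
(The naïve average (+144.27 + -112.95)/2 = 15.66° is on the wrong side of the globe.)

-164.34°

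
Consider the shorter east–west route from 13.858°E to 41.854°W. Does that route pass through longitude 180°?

Signed shortest Δλ = ((-41.854 − 13.858 + 180) mod 360) − 180 = -55.712°.
Going west by 55.712° from +13.858° reaches -41.854° without touching 180°.

No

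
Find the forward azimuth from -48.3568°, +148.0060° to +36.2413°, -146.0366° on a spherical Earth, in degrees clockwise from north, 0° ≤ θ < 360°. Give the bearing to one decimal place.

49.1°

Δλ = -146.0366 − 148.0060 = -294.0426°; wrapped into (−180°, 180°]: 65.9574°.
θ = atan2( sin Δλ · cos φ₂ , cos φ₁ · sin φ₂ − sin φ₁ · cos φ₂ · cos Δλ )
  = atan2(0.73656, 0.63840) = 49.084° → normalised to [0°, 360°): 49.084°.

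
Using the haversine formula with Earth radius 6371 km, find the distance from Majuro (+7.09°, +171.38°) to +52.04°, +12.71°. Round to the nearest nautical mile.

Δλ = 12.71 − 171.38 = -158.67°.
Δφ = 52.04 − 7.09 = 44.95°.
a = sin²(Δφ/2) + cos φ₁ · cos φ₂ · sin²(Δλ/2) = 0.735640.
c = 2·atan2(√a, √(1−a)) = 2.06154 rad → d = 6371·c ≈ 13134.05 km ≈ 7091.82 nmi.

7092 nmi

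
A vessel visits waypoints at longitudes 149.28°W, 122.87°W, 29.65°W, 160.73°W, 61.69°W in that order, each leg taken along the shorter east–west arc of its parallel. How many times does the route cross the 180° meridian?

0

Leg 1: -149.28° → -122.87°, shortest Δλ = 26.41° (east) — does not cross 180°.
Leg 2: -122.87° → -29.65°, shortest Δλ = 93.22° (east) — does not cross 180°.
Leg 3: -29.65° → -160.73°, shortest Δλ = -131.08° (west) — does not cross 180°.
Leg 4: -160.73° → -61.69°, shortest Δλ = 99.04° (east) — does not cross 180°.
Total crossings: 0.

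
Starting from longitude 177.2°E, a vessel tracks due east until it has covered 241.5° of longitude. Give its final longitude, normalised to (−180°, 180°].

58.7°E

Start at +177.2°; shift +241.5° → +418.7°.
+418.7° lies outside (−180°, 180°]; subtract 360° → +58.7°.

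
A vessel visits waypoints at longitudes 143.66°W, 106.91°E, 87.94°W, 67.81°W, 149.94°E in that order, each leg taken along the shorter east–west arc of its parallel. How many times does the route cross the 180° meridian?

3

Leg 1: -143.66° → +106.91°, shortest Δλ = -109.43° (west) — crosses 180°.
Leg 2: +106.91° → -87.94°, shortest Δλ = 165.15° (east) — crosses 180°.
Leg 3: -87.94° → -67.81°, shortest Δλ = 20.13° (east) — does not cross 180°.
Leg 4: -67.81° → +149.94°, shortest Δλ = -142.25° (west) — crosses 180°.
Total crossings: 3.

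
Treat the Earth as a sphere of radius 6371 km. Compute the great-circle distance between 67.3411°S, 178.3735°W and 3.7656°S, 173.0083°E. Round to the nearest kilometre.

Δλ = 173.0083 − -178.3735 = 351.3818°; wrapped into (−180°, 180°]: -8.6182°.
Δφ = -3.7656 − -67.3411 = 63.5755°.
a = sin²(Δφ/2) + cos φ₁ · cos φ₂ · sin²(Δλ/2) = 0.279661.
c = 2·atan2(√a, √(1−a)) = 1.11444 rad → d = 6371·c ≈ 7100.12 km.

7100 km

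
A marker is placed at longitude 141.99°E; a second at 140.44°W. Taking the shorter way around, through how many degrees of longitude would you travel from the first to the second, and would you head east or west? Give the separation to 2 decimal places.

77.57° east

Raw difference: -140.44 − 141.99 = -282.43°.
Normalise into (−180°, 180°]: -282.43° + 360° = 77.57°.
Positive ⇒ the second point lies to the east; separation 77.57°.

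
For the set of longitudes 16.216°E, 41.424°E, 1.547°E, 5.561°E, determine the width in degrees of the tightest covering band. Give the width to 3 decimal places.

39.877°

Sort the longitudes: +1.547°, +5.561°, +16.216°, +41.424°.
Eastward gaps between consecutive values (wrapping around): 4.014°, 10.655°, 25.208°, 320.123°.
Largest gap = 320.123° ⇒ minimal covering band is its complement: 360° − 320.123° = 39.877°.
Band runs from +1.547° eastward to +41.424°.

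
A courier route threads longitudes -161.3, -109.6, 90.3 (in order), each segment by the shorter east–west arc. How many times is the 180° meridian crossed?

Leg 1: -161.3° → -109.6°, shortest Δλ = 51.7° (east) — does not cross 180°.
Leg 2: -109.6° → +90.3°, shortest Δλ = -160.1° (west) — crosses 180°.
Total crossings: 1.

1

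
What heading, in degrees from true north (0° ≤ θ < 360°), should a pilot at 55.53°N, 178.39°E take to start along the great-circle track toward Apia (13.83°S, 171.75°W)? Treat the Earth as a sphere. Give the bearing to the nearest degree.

170°

Δλ = -171.75 − 178.39 = -350.14°; wrapped into (−180°, 180°]: 9.86°.
θ = atan2( sin Δλ · cos φ₂ , cos φ₁ · sin φ₂ − sin φ₁ · cos φ₂ · cos Δλ )
  = atan2(0.16628, -0.92399) = 169.798° → normalised to [0°, 360°): 169.798°.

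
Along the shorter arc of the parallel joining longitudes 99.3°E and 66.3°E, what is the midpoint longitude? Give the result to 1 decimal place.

Signed shortest Δλ from +99.3° to +66.3° is -33.0°.
Midpoint longitude = +99.3° + (-33.0°)/2 = +99.3° − 16.5° = +82.8°.

82.8°E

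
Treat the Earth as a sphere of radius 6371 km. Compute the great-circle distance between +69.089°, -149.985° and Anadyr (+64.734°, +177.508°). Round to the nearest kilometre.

Δλ = 177.508 − -149.985 = 327.493°; wrapped into (−180°, 180°]: -32.507°.
Δφ = 64.734 − 69.089 = -4.355°.
a = sin²(Δφ/2) + cos φ₁ · cos φ₂ · sin²(Δλ/2) = 0.013378.
c = 2·atan2(√a, √(1−a)) = 0.23184 rad → d = 6371·c ≈ 1477.06 km.

1477 km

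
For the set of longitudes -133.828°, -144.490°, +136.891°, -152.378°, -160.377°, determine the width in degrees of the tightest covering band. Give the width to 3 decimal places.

89.281°

Sort the longitudes: -160.377°, -152.378°, -144.490°, -133.828°, +136.891°.
Eastward gaps between consecutive values (wrapping around): 7.999°, 7.888°, 10.662°, 270.719°, 62.732°.
Largest gap = 270.719° ⇒ minimal covering band is its complement: 360° − 270.719° = 89.281°.
Band runs from +136.891° eastward to -133.828°, crossing the antimeridian.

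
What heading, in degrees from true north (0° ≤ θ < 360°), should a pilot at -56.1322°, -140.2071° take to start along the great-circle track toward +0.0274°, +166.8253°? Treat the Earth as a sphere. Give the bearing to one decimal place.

Δλ = 166.8253 − -140.2071 = 307.0324°; wrapped into (−180°, 180°]: -52.9676°.
θ = atan2( sin Δλ · cos φ₂ , cos φ₁ · sin φ₂ − sin φ₁ · cos φ₂ · cos Δλ )
  = atan2(-0.79829, 0.50034) = -57.922° → normalised to [0°, 360°): 302.078°.

302.1°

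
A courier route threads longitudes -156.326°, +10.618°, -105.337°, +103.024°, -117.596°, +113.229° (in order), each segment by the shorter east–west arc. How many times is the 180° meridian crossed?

3

Leg 1: -156.326° → +10.618°, shortest Δλ = 166.944° (east) — does not cross 180°.
Leg 2: +10.618° → -105.337°, shortest Δλ = -115.955° (west) — does not cross 180°.
Leg 3: -105.337° → +103.024°, shortest Δλ = -151.639° (west) — crosses 180°.
Leg 4: +103.024° → -117.596°, shortest Δλ = 139.38° (east) — crosses 180°.
Leg 5: -117.596° → +113.229°, shortest Δλ = -129.175° (west) — crosses 180°.
Total crossings: 3.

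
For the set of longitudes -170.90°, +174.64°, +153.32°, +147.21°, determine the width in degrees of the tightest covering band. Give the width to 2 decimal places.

Sort the longitudes: -170.90°, +147.21°, +153.32°, +174.64°.
Eastward gaps between consecutive values (wrapping around): 318.11°, 6.11°, 21.32°, 14.46°.
Largest gap = 318.11° ⇒ minimal covering band is its complement: 360° − 318.11° = 41.89°.
Band runs from +147.21° eastward to -170.90°, crossing the antimeridian.

41.89°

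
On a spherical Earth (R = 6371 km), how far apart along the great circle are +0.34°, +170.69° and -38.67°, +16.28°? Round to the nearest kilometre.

15018 km

Δλ = 16.28 − 170.69 = -154.41°.
Δφ = -38.67 − 0.34 = -39.01°.
a = sin²(Δφ/2) + cos φ₁ · cos φ₂ · sin²(Δλ/2) = 0.853933.
c = 2·atan2(√a, √(1−a)) = 2.35727 rad → d = 6371·c ≈ 15018.17 km.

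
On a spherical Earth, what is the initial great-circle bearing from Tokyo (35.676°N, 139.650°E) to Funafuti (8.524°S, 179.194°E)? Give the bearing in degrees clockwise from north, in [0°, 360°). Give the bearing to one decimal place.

Δλ = 179.194 − 139.650 = 39.544°.
θ = atan2( sin Δλ · cos φ₂ , cos φ₁ · sin φ₂ − sin φ₁ · cos φ₂ · cos Δλ )
  = atan2(0.62964, -0.56517) = 131.911° → normalised to [0°, 360°): 131.911°.

131.9°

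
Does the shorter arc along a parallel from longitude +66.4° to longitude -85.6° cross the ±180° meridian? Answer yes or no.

No

Signed shortest Δλ = ((-85.6 − 66.4 + 180) mod 360) − 180 = -152.0°.
Going west by 152.0° from +66.4° reaches -85.6° without touching 180°.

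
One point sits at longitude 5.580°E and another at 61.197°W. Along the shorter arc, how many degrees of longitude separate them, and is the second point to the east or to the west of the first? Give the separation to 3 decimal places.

Raw difference: -61.197 − 5.580 = -66.777°.
Normalise into (−180°, 180°]: -66.777° stays -66.777°.
Negative ⇒ the second point lies to the west; separation 66.777°.

66.777° west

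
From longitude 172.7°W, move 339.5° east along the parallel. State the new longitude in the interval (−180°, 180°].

166.8°E

Start at -172.7°; shift +339.5° → +166.8°.
+166.8° already lies in (−180°, 180°].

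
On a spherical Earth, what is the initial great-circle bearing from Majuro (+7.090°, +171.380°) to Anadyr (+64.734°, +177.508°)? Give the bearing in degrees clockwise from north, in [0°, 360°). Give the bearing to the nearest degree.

Δλ = 177.508 − 171.380 = 6.128°.
θ = atan2( sin Δλ · cos φ₂ , cos φ₁ · sin φ₂ − sin φ₁ · cos φ₂ · cos Δλ )
  = atan2(0.04556, 0.84504) = 3.086° → normalised to [0°, 360°): 3.086°.

3°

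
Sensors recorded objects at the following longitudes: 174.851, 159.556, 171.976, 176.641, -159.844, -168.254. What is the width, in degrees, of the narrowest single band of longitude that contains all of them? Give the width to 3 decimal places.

Sort the longitudes: -168.254°, -159.844°, +159.556°, +171.976°, +174.851°, +176.641°.
Eastward gaps between consecutive values (wrapping around): 8.410°, 319.400°, 12.420°, 2.875°, 1.790°, 15.105°.
Largest gap = 319.400° ⇒ minimal covering band is its complement: 360° − 319.400° = 40.600°.
Band runs from +159.556° eastward to -159.844°, crossing the antimeridian.

40.600°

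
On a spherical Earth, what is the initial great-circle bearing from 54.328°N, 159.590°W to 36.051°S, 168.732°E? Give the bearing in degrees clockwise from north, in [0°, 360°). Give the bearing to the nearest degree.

Δλ = 168.732 − -159.590 = 328.322°; wrapped into (−180°, 180°]: -31.678°.
θ = atan2( sin Δλ · cos φ₂ , cos φ₁ · sin φ₂ − sin φ₁ · cos φ₂ · cos Δλ )
  = atan2(-0.42458, -0.90212) = -154.796° → normalised to [0°, 360°): 205.204°.

205°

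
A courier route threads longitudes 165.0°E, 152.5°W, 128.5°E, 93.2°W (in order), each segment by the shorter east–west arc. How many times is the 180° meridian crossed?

3

Leg 1: +165.0° → -152.5°, shortest Δλ = 42.5° (east) — crosses 180°.
Leg 2: -152.5° → +128.5°, shortest Δλ = -79.0° (west) — crosses 180°.
Leg 3: +128.5° → -93.2°, shortest Δλ = 138.3° (east) — crosses 180°.
Total crossings: 3.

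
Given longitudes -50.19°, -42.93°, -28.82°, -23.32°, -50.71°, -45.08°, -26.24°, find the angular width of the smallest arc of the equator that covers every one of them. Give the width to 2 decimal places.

27.39°

Sort the longitudes: -50.71°, -50.19°, -45.08°, -42.93°, -28.82°, -26.24°, -23.32°.
Eastward gaps between consecutive values (wrapping around): 0.52°, 5.11°, 2.15°, 14.11°, 2.58°, 2.92°, 332.61°.
Largest gap = 332.61° ⇒ minimal covering band is its complement: 360° − 332.61° = 27.39°.
Band runs from -50.71° eastward to -23.32°.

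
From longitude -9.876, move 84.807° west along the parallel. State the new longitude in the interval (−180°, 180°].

Start at -9.876°; shift −84.807° → -94.683°.
-94.683° already lies in (−180°, 180°].

-94.683°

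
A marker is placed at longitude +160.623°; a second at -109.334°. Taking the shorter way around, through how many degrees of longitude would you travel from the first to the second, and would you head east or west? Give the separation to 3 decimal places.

Raw difference: -109.334 − 160.623 = -269.957°.
Normalise into (−180°, 180°]: -269.957° + 360° = 90.043°.
Positive ⇒ the second point lies to the east; separation 90.043°.

90.043° east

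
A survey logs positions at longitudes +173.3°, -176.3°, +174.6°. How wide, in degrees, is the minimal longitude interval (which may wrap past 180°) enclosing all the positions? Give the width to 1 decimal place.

10.4°

Sort the longitudes: -176.3°, +173.3°, +174.6°.
Eastward gaps between consecutive values (wrapping around): 349.6°, 1.3°, 9.1°.
Largest gap = 349.6° ⇒ minimal covering band is its complement: 360° − 349.6° = 10.4°.
Band runs from +173.3° eastward to -176.3°, crossing the antimeridian.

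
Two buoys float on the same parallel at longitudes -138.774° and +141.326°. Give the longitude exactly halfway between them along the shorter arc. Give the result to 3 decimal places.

-178.724°

Signed shortest Δλ from -138.774° to +141.326° is -79.900°.
Midpoint longitude = -138.774° + (-79.900°)/2 = -138.774° − 39.950° = -178.724°.
(The naïve average (-138.774 + +141.326)/2 = 1.276° is on the wrong side of the globe.)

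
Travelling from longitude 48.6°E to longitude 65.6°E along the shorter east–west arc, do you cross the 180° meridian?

Signed shortest Δλ = ((65.6 − 48.6 + 180) mod 360) − 180 = 17.0°.
Going east by 17.0° from +48.6° reaches +65.6° without touching 180°.

No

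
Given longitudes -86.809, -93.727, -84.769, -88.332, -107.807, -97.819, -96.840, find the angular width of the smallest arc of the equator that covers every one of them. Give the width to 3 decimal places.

Sort the longitudes: -107.807°, -97.819°, -96.840°, -93.727°, -88.332°, -86.809°, -84.769°.
Eastward gaps between consecutive values (wrapping around): 9.988°, 0.979°, 3.113°, 5.395°, 1.523°, 2.040°, 336.962°.
Largest gap = 336.962° ⇒ minimal covering band is its complement: 360° − 336.962° = 23.038°.
Band runs from -107.807° eastward to -84.769°.

23.038°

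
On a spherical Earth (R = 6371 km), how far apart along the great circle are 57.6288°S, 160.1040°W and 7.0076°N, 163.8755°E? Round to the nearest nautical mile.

4259 nmi

Δλ = 163.8755 − -160.1040 = 323.9795°; wrapped into (−180°, 180°]: -36.0205°.
Δφ = 7.0076 − -57.6288 = 64.6364°.
a = sin²(Δφ/2) + cos φ₁ · cos φ₂ · sin²(Δλ/2) = 0.336620.
c = 2·atan2(√a, √(1−a)) = 1.23792 rad → d = 6371·c ≈ 7886.80 km ≈ 4258.53 nmi.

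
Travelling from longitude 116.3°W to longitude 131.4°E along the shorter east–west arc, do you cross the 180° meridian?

Naïve |131.4 − -116.3| = 247.7° > 180°, so the shorter arc goes the other way round — across 180°.
Signed shortest Δλ = ((131.4 − -116.3 + 180) mod 360) − 180 = -112.3°.
Going west by 112.3° from -116.3° passes through 180° before reaching +131.4°.

Yes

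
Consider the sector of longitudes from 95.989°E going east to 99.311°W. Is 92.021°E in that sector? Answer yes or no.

No

Band width going east from +95.989° to -99.311°: ((-99.311 − 95.989) mod 360) = 164.700°.
Offset of +92.021° east of the west edge: ((92.021 − 95.989) mod 360) = 356.032°.
356.032° > 164.700° ⇒ outside.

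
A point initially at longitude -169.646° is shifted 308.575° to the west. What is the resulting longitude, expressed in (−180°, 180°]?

-118.221°

Start at -169.646°; shift −308.575° → -478.221°.
-478.221° lies outside (−180°, 180°]; add 360° → -118.221°.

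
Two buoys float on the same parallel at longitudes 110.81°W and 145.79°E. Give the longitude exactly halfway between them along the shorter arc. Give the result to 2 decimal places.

162.51°W

Signed shortest Δλ from -110.81° to +145.79° is -103.40°.
Midpoint longitude = -110.81° + (-103.40°)/2 = -110.81° − 51.70° = -162.51°.
(The naïve average (-110.81 + +145.79)/2 = 17.49° is on the wrong side of the globe.)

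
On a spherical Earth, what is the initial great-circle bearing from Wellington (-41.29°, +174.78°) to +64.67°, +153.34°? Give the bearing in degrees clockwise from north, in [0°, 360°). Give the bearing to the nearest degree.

351°

Δλ = 153.34 − 174.78 = -21.44°.
θ = atan2( sin Δλ · cos φ₂ , cos φ₁ · sin φ₂ − sin φ₁ · cos φ₂ · cos Δλ )
  = atan2(-0.15638, 0.94192) = -9.427° → normalised to [0°, 360°): 350.573°.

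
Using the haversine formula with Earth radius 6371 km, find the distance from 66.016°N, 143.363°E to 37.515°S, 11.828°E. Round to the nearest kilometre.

15608 km

Δλ = 11.828 − 143.363 = -131.535°.
Δφ = -37.515 − 66.016 = -103.531°.
a = sin²(Δφ/2) + cos φ₁ · cos φ₂ · sin²(Δλ/2) = 0.885089.
c = 2·atan2(√a, √(1−a)) = 2.44992 rad → d = 6371·c ≈ 15608.42 km.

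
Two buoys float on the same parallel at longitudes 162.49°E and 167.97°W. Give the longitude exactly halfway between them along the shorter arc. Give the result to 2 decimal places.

Signed shortest Δλ from +162.49° to -167.97° is +29.54°.
Midpoint longitude = +162.49° + (+29.54°)/2 = +162.49° + 14.77° = +177.26°.
(The naïve average (+162.49 + -167.97)/2 = -2.74° is on the wrong side of the globe.)

177.26°E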